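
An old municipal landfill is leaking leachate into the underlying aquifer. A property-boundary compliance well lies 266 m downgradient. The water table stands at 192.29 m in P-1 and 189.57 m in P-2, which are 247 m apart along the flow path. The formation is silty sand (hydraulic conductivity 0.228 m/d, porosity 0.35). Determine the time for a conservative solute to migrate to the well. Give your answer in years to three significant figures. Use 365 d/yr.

Hydraulic gradient i = (192.29 − 189.57) / 247 = 2.72 / 247 = 0.01101
Darcy flux q = K·i = 0.228 × 0.01101 = 0.002511 m/d
Average linear velocity = 0.002511 / 0.35 = 0.007174 m/d
t = L / v = 266 / 0.007174 = 37080 d
   = 37080 / 365 = 102 yr

102 years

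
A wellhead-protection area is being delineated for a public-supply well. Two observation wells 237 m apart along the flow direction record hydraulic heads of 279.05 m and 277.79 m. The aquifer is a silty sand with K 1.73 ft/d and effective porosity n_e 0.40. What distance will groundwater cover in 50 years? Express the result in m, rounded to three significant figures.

Hydraulic gradient i = (279.05 − 277.79) / 237 = 1.26 / 237 = 0.005316
K = 1.73 ft/d × 0.3048 = 0.5273 m/d
Specific discharge q = 0.5273 × 0.005316 = 0.002803 m/d
Seepage velocity v = q / n = 0.002803 / 0.40 = 0.007008 m/d
T = 50 yr × 365 = 18250 d
L = v × T = 0.007008 × 18250 = 127.9 m

128 m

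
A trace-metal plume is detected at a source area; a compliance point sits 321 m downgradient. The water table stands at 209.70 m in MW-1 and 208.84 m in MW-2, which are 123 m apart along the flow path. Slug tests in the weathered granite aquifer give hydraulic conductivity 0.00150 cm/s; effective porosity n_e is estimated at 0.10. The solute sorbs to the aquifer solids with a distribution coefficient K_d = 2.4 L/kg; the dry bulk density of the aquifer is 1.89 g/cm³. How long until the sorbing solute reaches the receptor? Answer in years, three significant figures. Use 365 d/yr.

450 years

Hydraulic gradient i = (209.70 − 208.84) / 123 = 0.86 / 123 = 0.006992
K = 0.00150 cm/s × 864 = 1.296 m/d
q = Ki = 1.296 × 0.006992 = 0.009061 m/d
Seepage velocity v = q / n = 0.009061 / 0.10 = 0.09061 m/d
Retardation R = 1 + ρ_b·K_d/n = 1 + 1.89×2.4/0.10 = 46.36
Contaminant velocity v_c = v/R = 0.09061/46.36 = 0.001955 m/d
t = L/v_c = 321/0.001955 = 164200 d
   = 164200/365 = 450 yr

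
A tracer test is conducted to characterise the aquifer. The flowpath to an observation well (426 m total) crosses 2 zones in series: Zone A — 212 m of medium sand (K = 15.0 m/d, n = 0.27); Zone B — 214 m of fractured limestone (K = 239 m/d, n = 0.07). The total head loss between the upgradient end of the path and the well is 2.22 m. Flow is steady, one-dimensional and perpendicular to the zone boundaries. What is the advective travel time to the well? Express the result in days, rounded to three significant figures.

Continuity: the same q passes through each zone, so ΔH = q·Σ(L_j/K_j) — the zones act as resistances in series.
Σ(L/K) = 212/15.0 + 214/239 = 14.13 + 0.8954 = 15.03 d
q = ΔH / Σ(L/K) = 2.22 / 15.03 = 0.1477 m/d (same in every zone)
Zone A: v = q/n = 0.1477/0.27 = 0.5471 m/d → t_A = 212/0.5471 = 387.5 d
Zone B: v = q/n = 0.1477/0.07 = 2.110 m/d → t_B = 214/2.110 = 101.4 d
Total t = 387.5 + 101.4 = 488.9 d

489 days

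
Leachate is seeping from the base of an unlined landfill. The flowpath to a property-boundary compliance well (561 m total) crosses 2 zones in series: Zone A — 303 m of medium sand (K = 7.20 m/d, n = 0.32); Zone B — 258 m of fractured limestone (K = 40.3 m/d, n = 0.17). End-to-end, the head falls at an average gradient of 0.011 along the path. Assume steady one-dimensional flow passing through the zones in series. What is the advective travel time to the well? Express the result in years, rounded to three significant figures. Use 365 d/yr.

3.03 years

Steady 1-D flow in series ⇒ the Darcy flux q is identical in every zone and the zone head losses add (resistances L/K in series).
Σ(L/K) = 303/7.20 + 258/40.3 = 42.08 + 6.402 = 48.49 d
K_eq = L_total / Σ(L/K) = 561 / 48.49 = 11.57 m/d
q = K_eq · i = 11.57 × 0.011 = 0.1273 m/d (same in every zone)
Zone A: v = q/n = 0.1273/0.32 = 0.3977 m/d → t_A = 303/0.3977 = 761.8 d
Zone B: v = q/n = 0.1273/0.17 = 0.7487 m/d → t_B = 258/0.7487 = 344.6 d
Total t = 761.8 + 344.6 = 1106 d
   = 1106 / 365 = 3.03 yr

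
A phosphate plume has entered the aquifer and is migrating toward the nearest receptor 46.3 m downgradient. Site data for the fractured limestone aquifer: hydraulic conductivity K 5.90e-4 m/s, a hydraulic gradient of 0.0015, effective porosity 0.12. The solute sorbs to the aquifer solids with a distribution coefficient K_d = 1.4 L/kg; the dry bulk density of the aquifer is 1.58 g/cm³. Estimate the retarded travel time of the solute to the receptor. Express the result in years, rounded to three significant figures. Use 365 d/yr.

K = 5.90e-4 m/s × 86400 s/d = 50.98 m/d
q = Ki = 50.98 × 0.0015 = 0.07646 m/d
Average linear velocity = 0.07646 / 0.12 = 0.6372 m/d
Retardation R = 1 + ρ_b·K_d/n = 1 + 1.58×1.4/0.12 = 19.43
Contaminant velocity v_c = v/R = 0.6372/19.43 = 0.03279 m/d
t = L/v_c = 46.3/0.03279 = 1412 d
   = 1412/365 = 3.87 yr

3.87 years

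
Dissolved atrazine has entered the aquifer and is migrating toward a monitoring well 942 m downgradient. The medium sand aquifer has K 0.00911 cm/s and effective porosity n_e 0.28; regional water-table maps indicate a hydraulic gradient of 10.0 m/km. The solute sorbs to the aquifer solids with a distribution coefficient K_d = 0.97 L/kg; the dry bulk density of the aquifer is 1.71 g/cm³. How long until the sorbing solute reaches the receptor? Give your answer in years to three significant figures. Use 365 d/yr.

63.6 years

K = 0.00911 cm/s × 864 = 7.871 m/d
Specific discharge q = 7.871 × 0.010 = 0.07871 m/d
v_s = q/n_e = 0.07871/0.28 = 0.2811 m/d
Retardation R = 1 + ρ_b·K_d/n = 1 + 1.71×0.97/0.28 = 6.924
Contaminant velocity v_c = v/R = 0.2811/6.924 = 0.04060 m/d
t = L/v_c = 942/0.04060 = 23200 d
   = 23200/365 = 63.6 yr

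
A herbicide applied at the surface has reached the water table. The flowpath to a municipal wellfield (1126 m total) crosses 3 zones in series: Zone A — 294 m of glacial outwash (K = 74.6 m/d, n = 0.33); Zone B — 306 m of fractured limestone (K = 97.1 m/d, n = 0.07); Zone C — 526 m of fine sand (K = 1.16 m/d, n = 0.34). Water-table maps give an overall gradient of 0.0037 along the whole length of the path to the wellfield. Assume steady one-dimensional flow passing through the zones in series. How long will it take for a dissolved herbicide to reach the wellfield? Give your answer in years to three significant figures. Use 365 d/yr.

For zones in series the flux q is common to all zones; the equivalent conductivity is the harmonic (thickness-weighted) mean, K_eq = L_total / Σ(L_j/K_j).
Σ(L/K) = 294/74.6 + 306/97.1 + 526/1.16 = 3.941 + 3.151 + 453.4 = 460.5 d
K_eq = L_total / Σ(L/K) = 1126 / 460.5 = 2.445 m/d
q = K_eq · i = 2.445 × 0.0037 = 0.009046 m/d (same in every zone)
Zone A: v = q/n = 0.009046/0.33 = 0.02741 m/d → t_A = 294/0.02741 = 10720 d
Zone B: v = q/n = 0.009046/0.07 = 0.1292 m/d → t_B = 306/0.1292 = 2368 d
Zone C: v = q/n = 0.009046/0.34 = 0.02661 m/d → t_C = 526/0.02661 = 19770 d
Total t = 10720 + 2368 + 19770 = 32860 d
   = 32860 / 365 = 90.0 yr

90.0 years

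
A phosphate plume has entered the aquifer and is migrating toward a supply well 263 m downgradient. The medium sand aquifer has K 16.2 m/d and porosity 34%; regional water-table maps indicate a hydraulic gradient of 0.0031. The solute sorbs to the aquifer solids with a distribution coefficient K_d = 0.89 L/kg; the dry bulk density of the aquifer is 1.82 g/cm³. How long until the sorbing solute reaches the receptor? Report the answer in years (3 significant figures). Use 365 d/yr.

28.1 years

Darcy flux q = K·i = 16.2 × 0.0031 = 0.05022 m/d
v = Ki/n = 16.2·0.0031/0.34 = 0.1477 m/d
Retardation R = 1 + ρ_b·K_d/n = 1 + 1.82×0.89/0.34 = 5.764
Contaminant velocity v_c = v/R = 0.1477/5.764 = 0.02563 m/d
t = L/v_c = 263/0.02563 = 10260 d
   = 10260/365 = 28.1 yr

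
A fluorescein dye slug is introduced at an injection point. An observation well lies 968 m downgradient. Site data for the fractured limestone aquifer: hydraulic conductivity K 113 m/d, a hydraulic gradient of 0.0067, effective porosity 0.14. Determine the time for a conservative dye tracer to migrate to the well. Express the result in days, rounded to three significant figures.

179 days

Specific discharge q = 113 × 0.0067 = 0.7571 m/d
Average linear velocity = 0.7571 / 0.14 = 5.408 m/d
t = L / v = 968 / 5.408 = 179.0 d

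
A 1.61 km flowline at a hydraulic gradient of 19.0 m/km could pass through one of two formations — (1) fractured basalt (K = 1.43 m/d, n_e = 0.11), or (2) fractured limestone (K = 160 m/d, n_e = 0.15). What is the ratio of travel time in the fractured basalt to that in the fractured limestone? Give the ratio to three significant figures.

82.1

Unit 1 (fractured basalt): v = 1.43×0.019/0.11 = 0.2470 m/d, t = 1610/0.2470 = 6518 d
Unit 2 (fractured limestone): v = 160×0.019/0.15 = 20.27 m/d, t = 1610/20.27 = 79.44 d
t(fractured basalt) / t(fractured limestone) = 6518/79.44 = 82.1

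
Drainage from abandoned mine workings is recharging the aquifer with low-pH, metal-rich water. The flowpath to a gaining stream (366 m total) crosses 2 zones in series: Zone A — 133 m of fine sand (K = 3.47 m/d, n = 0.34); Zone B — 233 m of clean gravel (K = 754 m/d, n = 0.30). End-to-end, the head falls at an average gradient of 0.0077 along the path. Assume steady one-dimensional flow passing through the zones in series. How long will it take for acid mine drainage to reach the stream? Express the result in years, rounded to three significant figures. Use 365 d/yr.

4.32 years

Continuity: the same q passes through each zone, so ΔH = q·Σ(L_j/K_j) — the zones act as resistances in series.
Σ(L/K) = 133/3.47 + 233/754 = 38.33 + 0.3090 = 38.64 d
K_eq = L_total / Σ(L/K) = 366 / 38.64 = 9.473 m/d
q = K_eq · i = 9.473 × 0.0077 = 0.07294 m/d (same in every zone)
Zone A: v = q/n = 0.07294/0.34 = 0.2145 m/d → t_A = 133/0.2145 = 620.0 d
Zone B: v = q/n = 0.07294/0.30 = 0.2431 m/d → t_B = 233/0.2431 = 958.3 d
Total t = 620.0 + 958.3 = 1578 d
   = 1578 / 365 = 4.32 yr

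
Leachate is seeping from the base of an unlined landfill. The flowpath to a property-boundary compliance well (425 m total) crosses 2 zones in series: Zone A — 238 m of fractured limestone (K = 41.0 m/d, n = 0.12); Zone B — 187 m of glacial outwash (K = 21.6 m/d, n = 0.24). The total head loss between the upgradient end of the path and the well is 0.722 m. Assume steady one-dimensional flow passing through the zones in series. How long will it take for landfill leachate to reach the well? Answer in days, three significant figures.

1470 days

Steady 1-D flow in series ⇒ the Darcy flux q is identical in every zone and the zone head losses add (resistances L/K in series).
Σ(L/K) = 238/41.0 + 187/21.6 = 5.805 + 8.657 = 14.46 d
q = ΔH / Σ(L/K) = 0.722 / 14.46 = 0.04992 m/d (same in every zone)
Zone A: v = q/n = 0.04992/0.12 = 0.4160 m/d → t_A = 238/0.4160 = 572.1 d
Zone B: v = q/n = 0.04992/0.24 = 0.2080 m/d → t_B = 187/0.2080 = 899.0 d
Total t = 572.1 + 899.0 = 1471 d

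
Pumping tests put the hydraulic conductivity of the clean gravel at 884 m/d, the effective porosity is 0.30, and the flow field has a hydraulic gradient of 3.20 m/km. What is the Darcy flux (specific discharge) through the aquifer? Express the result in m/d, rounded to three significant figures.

Darcy flux q = K·i = 884 × 0.0032 = 2.829 m/d

2.83 m/d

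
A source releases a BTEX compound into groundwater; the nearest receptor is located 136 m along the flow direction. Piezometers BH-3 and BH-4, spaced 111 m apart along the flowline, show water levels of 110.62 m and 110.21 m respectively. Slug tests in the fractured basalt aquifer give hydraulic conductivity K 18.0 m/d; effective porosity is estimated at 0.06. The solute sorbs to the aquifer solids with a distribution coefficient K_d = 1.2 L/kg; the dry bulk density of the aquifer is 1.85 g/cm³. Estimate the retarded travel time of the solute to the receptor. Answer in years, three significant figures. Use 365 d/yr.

Hydraulic gradient i = (110.62 − 110.21) / 111 = 0.41 / 111 = 0.003694
Darcy flux q = K·i = 18.0 × 0.003694 = 0.06649 m/d
v_s = q/n_e = 0.06649/0.06 = 1.108 m/d
Retardation R = 1 + ρ_b·K_d/n = 1 + 1.85×1.2/0.06 = 38.00
Contaminant velocity v_c = v/R = 1.108/38.00 = 0.02916 m/d
t = L/v_c = 136/0.02916 = 4664 d
   = 4664/365 = 12.8 yr

12.8 years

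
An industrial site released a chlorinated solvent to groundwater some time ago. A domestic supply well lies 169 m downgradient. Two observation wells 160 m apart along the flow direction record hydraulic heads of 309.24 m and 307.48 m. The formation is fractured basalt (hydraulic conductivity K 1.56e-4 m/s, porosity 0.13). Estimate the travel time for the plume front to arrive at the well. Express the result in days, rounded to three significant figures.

148 days

Hydraulic gradient i = (309.24 − 307.48) / 160 = 1.76 / 160 = 0.01100
K = 1.56e-4 m/s × 86400 s/d = 13.48 m/d
q = Ki = 13.48 × 0.01100 = 0.1483 m/d
v_s = q/n_e = 0.1483/0.13 = 1.140 m/d
t = L / v = 169 / 1.140 = 148.2 d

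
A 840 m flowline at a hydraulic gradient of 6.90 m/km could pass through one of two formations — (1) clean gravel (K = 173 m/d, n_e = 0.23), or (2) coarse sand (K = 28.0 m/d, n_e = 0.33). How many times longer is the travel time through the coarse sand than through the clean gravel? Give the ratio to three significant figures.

Unit 1 (clean gravel): v = 173×0.0069/0.23 = 5.190 m/d, t = 840/5.190 = 161.8 d
Unit 2 (coarse sand): v = 28.0×0.0069/0.33 = 0.5855 m/d, t = 840/0.5855 = 1435 d
t(coarse sand) / t(clean gravel) = 1435/161.8 = 8.86

8.86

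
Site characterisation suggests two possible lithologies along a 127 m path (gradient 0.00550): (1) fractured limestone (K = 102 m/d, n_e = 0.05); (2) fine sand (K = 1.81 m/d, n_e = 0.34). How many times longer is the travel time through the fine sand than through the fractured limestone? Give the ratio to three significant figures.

383

Unit 1 (fractured limestone): v = 102×0.0055/0.05 = 11.22 m/d, t = 127/11.22 = 11.32 d
Unit 2 (fine sand): v = 1.81×0.0055/0.34 = 0.02928 m/d, t = 127/0.02928 = 4338 d
t(fine sand) / t(fractured limestone) = 4338/11.32 = 383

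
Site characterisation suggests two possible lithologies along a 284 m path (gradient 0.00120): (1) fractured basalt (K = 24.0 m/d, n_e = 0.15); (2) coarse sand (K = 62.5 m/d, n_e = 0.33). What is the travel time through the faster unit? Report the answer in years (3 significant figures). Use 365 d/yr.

Unit 1 (fractured basalt): v = 24.0×0.0012/0.15 = 0.1920 m/d, t = 284/0.1920 = 1479 d
Unit 2 (coarse sand): v = 62.5×0.0012/0.33 = 0.2273 m/d, t = 284/0.2273 = 1250 d
Faster: 1250 d / 365 = 3.42 yr

3.42 years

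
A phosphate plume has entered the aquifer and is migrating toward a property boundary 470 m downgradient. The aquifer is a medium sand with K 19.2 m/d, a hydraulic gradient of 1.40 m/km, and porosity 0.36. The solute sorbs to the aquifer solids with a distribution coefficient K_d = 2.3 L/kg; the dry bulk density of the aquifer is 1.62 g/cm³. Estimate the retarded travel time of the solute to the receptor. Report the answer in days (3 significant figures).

Darcy flux q = K·i = 19.2 × 0.0014 = 0.02688 m/d
v_s = q/n_e = 0.02688/0.36 = 0.07467 m/d
Retardation R = 1 + ρ_b·K_d/n = 1 + 1.62×2.3/0.36 = 11.35
Contaminant velocity v_c = v/R = 0.07467/11.35 = 0.006579 m/d
t = L/v_c = 470/0.006579 = 71440 d

71400 days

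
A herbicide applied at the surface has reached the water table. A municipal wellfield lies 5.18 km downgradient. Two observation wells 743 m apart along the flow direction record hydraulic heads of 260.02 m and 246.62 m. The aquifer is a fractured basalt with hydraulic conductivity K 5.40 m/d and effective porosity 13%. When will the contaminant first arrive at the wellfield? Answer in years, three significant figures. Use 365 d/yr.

18.9 years

Hydraulic gradient i = (260.02 − 246.62) / 743 = 13.40 / 743 = 0.01803
Specific discharge q = 5.40 × 0.01803 = 0.09739 m/d
Seepage velocity v = q / n = 0.09739 / 0.13 = 0.7491 m/d
L = 5.18 km = 5180 m
t = L / v = 5180 / 0.7491 = 6915 d
   = 6915 / 365 = 18.9 yr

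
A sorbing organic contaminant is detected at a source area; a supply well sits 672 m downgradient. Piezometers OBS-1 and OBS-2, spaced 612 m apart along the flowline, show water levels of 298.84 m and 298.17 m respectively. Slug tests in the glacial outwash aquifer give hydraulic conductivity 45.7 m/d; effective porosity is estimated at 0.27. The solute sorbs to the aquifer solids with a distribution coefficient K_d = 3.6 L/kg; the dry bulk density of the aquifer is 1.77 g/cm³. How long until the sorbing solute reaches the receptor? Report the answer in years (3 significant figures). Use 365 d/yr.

Hydraulic gradient i = (298.84 − 298.17) / 612 = 0.67 / 612 = 0.001095
Specific discharge q = 45.7 × 0.001095 = 0.05003 m/d
v_s = q/n_e = 0.05003/0.27 = 0.1853 m/d
Retardation R = 1 + ρ_b·K_d/n = 1 + 1.77×3.6/0.27 = 24.60
Contaminant velocity v_c = v/R = 0.1853/24.60 = 0.007533 m/d
t = L/v_c = 672/0.007533 = 89210 d
   = 89210/365 = 244 yr

244 years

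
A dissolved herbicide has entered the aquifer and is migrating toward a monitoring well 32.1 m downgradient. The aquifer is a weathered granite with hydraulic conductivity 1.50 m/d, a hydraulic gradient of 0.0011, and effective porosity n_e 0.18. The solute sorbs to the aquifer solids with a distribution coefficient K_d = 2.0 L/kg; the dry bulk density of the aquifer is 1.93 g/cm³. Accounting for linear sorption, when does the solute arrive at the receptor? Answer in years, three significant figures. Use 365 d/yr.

215 years

q = Ki = 1.50 × 0.0011 = 0.001650 m/d
Average linear velocity = 0.001650 / 0.18 = 0.009167 m/d
Retardation R = 1 + ρ_b·K_d/n = 1 + 1.93×2.0/0.18 = 22.44
Contaminant velocity v_c = v/R = 0.009167/22.44 = 4.084e-4 m/d
t = L/v_c = 32.1/4.084e-4 = 78600 d
   = 78600/365 = 215 yr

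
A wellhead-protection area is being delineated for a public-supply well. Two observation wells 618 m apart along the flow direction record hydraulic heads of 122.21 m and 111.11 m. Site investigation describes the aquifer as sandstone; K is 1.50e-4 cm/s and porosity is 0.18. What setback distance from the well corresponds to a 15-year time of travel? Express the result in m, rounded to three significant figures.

Hydraulic gradient i = (122.21 − 111.11) / 618 = 11.10 / 618 = 0.01796
K = 1.50e-4 cm/s × 864 = 0.1296 m/d
Specific discharge q = 0.1296 × 0.01796 = 0.002328 m/d
Average linear velocity = 0.002328 / 0.18 = 0.01293 m/d
T = 15 yr × 365 = 5475 d
L = v × T = 0.01293 × 5475 = 70.80 m

70.8 m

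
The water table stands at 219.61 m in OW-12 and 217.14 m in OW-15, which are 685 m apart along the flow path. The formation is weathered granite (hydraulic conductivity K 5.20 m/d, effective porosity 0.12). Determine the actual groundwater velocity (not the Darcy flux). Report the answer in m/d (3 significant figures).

0.156 m/d

Hydraulic gradient i = (219.61 − 217.14) / 685 = 2.47 / 685 = 0.003606
Darcy flux q = K·i = 5.20 × 0.003606 = 0.01875 m/d
v = Ki/n = 5.20·0.003606/0.12 = 0.1563 m/d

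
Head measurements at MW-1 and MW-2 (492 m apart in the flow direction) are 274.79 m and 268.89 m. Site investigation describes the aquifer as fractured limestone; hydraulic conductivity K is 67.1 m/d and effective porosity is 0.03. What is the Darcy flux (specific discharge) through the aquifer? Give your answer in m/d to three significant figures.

Hydraulic gradient i = (274.79 − 268.89) / 492 = 5.90 / 492 = 0.01199
Specific discharge q = 67.1 × 0.01199 = 0.8047 m/d

0.805 m/d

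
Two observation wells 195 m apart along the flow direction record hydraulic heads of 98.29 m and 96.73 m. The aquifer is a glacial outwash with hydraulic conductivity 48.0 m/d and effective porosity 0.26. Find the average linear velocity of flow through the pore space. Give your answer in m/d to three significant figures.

Hydraulic gradient i = (98.29 − 96.73) / 195 = 1.56 / 195 = 0.008000
Darcy flux q = K·i = 48.0 × 0.008000 = 0.3840 m/d
v_s = q/n_e = 0.3840/0.26 = 1.477 m/d

1.48 m/d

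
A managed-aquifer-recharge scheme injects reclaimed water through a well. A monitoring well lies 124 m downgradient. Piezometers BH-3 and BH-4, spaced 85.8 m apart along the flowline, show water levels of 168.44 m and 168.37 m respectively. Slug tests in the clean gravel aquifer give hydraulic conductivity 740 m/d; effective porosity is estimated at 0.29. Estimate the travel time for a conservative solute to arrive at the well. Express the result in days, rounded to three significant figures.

59.6 days

Hydraulic gradient i = (168.44 − 168.37) / 85.8 = 0.07 / 85.8 = 8.159e-4
q = Ki = 740 × 8.159e-4 = 0.6037 m/d
Average linear velocity = 0.6037 / 0.29 = 2.082 m/d
t = L / v = 124 / 2.082 = 59.56 d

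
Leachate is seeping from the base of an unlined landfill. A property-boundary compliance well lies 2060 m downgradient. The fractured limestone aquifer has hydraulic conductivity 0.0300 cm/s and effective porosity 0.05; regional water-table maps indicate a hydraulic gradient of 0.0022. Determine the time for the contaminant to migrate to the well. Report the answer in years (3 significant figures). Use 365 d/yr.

4.95 years

K = 0.0300 cm/s × 864 = 25.92 m/d
Darcy flux q = K·i = 25.92 × 0.0022 = 0.05702 m/d
Average linear velocity = 0.05702 / 0.05 = 1.140 m/d
t = L / v = 2060 / 1.140 = 1806 d
   = 1806 / 365 = 4.95 yr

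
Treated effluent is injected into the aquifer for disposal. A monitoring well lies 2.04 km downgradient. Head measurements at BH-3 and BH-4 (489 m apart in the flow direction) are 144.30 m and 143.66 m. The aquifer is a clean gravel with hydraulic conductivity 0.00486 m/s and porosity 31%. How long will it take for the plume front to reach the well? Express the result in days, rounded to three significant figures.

Hydraulic gradient i = (144.30 − 143.66) / 489 = 0.64 / 489 = 0.001309
K = 0.00486 m/s × 86400 s/d = 419.9 m/d
Darcy flux q = K·i = 419.9 × 0.001309 = 0.5496 m/d
v_s = q/n_e = 0.5496/0.31 = 1.773 m/d
L = 2.04 km = 2040 m
t = L / v = 2040 / 1.773 = 1151 d

1150 days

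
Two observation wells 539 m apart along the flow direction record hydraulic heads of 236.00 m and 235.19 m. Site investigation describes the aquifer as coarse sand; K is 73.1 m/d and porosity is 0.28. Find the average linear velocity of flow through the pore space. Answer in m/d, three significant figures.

Hydraulic gradient i = (236.00 − 235.19) / 539 = 0.81 / 539 = 0.001503
q = Ki = 73.1 × 0.001503 = 0.1099 m/d
Seepage velocity v = q / n = 0.1099 / 0.28 = 0.3923 m/d

0.392 m/d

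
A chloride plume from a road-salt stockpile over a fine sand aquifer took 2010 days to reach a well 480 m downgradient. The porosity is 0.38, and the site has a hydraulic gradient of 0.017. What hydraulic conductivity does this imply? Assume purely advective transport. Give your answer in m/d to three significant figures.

5.34 m/d

v = L / t = 480 / 2010 = 0.2388 m/d
K = v · n / i = 0.2388 × 0.38 / 0.017 = 5.34 m/d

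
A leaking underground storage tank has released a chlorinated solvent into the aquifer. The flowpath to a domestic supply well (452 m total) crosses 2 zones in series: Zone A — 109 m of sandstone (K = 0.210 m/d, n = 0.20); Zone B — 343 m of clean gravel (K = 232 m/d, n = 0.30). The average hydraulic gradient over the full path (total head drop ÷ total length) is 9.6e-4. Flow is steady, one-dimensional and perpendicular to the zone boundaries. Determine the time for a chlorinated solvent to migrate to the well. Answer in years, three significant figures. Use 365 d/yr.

For zones in series the flux q is common to all zones; the equivalent conductivity is the harmonic (thickness-weighted) mean, K_eq = L_total / Σ(L_j/K_j).
Σ(L/K) = 109/0.210 + 343/232 = 519.0 + 1.478 = 520.5 d
K_eq = L_total / Σ(L/K) = 452 / 520.5 = 0.8684 m/d
q = K_eq · i = 0.8684 × 9.6e-4 = 8.336e-4 m/d (same in every zone)
Zone A: v = q/n = 8.336e-4/0.20 = 0.004168 m/d → t_A = 109/0.004168 = 26150 d
Zone B: v = q/n = 8.336e-4/0.30 = 0.002779 m/d → t_B = 343/0.002779 = 123400 d
Total t = 26150 + 123400 = 149600 d
   = 149600 / 365 = 410 yr

410 years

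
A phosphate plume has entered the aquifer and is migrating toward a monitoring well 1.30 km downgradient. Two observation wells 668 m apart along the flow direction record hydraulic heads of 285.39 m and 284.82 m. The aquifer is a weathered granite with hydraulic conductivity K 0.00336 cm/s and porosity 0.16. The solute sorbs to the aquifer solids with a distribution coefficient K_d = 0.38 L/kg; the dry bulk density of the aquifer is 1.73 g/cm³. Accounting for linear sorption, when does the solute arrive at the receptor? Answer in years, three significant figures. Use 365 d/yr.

Hydraulic gradient i = (285.39 − 284.82) / 668 = 0.57 / 668 = 8.533e-4
K = 0.00336 cm/s × 864 = 2.903 m/d
q = Ki = 2.903 × 8.533e-4 = 0.002477 m/d
Seepage velocity v = q / n = 0.002477 / 0.16 = 0.01548 m/d
Retardation R = 1 + ρ_b·K_d/n = 1 + 1.73×0.38/0.16 = 5.109
Contaminant velocity v_c = v/R = 0.01548/5.109 = 0.003031 m/d
L = 1.30 km = 1300 m
t = L/v_c = 1300/0.003031 = 429000 d
   = 429000/365 = 1180 yr

1180 years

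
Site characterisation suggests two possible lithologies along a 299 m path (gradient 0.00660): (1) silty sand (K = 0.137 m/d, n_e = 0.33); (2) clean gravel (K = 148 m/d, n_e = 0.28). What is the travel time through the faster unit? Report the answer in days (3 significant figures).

Unit 1 (silty sand): v = 0.137×0.0066/0.33 = 0.002740 m/d, t = 299/0.002740 = 109100 d
Unit 2 (clean gravel): v = 148×0.0066/0.28 = 3.489 m/d, t = 299/3.489 = 85.71 d
Faster unit: t = 85.7 d

85.7 days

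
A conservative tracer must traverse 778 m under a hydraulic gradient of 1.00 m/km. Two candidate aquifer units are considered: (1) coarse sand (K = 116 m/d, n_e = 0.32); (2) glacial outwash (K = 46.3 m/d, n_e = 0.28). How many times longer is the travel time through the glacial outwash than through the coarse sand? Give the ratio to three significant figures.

Unit 1 (coarse sand): v = 116×0.0010/0.32 = 0.3625 m/d, t = 778/0.3625 = 2146 d
Unit 2 (glacial outwash): v = 46.3×0.0010/0.28 = 0.1654 m/d, t = 778/0.1654 = 4705 d
t(glacial outwash) / t(coarse sand) = 4705/2146 = 2.19

2.19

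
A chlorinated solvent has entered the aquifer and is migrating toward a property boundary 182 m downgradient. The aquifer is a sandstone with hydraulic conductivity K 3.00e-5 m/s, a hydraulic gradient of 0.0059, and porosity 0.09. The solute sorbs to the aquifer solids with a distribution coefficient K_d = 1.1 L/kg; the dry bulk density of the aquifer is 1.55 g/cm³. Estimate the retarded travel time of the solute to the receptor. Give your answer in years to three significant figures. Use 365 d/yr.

K = 3.00e-5 m/s × 86400 s/d = 2.592 m/d
Darcy flux q = K·i = 2.592 × 0.0059 = 0.01529 m/d
v = Ki/n = 2.592·0.0059/0.09 = 0.1699 m/d
Retardation R = 1 + ρ_b·K_d/n = 1 + 1.55×1.1/0.09 = 19.94
Contaminant velocity v_c = v/R = 0.1699/19.94 = 0.008520 m/d
t = L/v_c = 182/0.008520 = 21360 d
   = 21360/365 = 58.5 yr

58.5 years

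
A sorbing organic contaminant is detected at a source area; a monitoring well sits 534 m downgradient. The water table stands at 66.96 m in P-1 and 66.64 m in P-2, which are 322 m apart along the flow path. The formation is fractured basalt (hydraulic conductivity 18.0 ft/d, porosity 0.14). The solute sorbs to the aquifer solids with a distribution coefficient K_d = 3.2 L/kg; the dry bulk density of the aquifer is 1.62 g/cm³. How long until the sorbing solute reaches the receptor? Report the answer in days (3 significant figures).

521000 days

Hydraulic gradient i = (66.96 − 66.64) / 322 = 0.32 / 322 = 9.938e-4
K = 18.0 ft/d × 0.3048 = 5.486 m/d
q = Ki = 5.486 × 9.938e-4 = 0.005452 m/d
Average linear velocity = 0.005452 / 0.14 = 0.03895 m/d
Retardation R = 1 + ρ_b·K_d/n = 1 + 1.62×3.2/0.14 = 38.03
Contaminant velocity v_c = v/R = 0.03895/38.03 = 0.001024 m/d
t = L/v_c = 534/0.001024 = 521400 d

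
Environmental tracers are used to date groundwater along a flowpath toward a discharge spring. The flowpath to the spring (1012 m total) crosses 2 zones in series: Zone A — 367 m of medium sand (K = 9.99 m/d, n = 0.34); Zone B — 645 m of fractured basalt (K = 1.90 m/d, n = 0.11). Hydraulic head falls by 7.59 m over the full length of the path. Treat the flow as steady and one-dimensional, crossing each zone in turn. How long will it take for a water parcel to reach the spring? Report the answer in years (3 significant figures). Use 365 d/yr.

Continuity: the same q passes through each zone, so ΔH = q·Σ(L_j/K_j) — the zones act as resistances in series.
Σ(L/K) = 367/9.99 + 645/1.90 = 36.74 + 339.5 = 376.2 d
q = ΔH / Σ(L/K) = 7.59 / 376.2 = 0.02017 m/d (same in every zone)
Zone A: v = q/n = 0.02017/0.34 = 0.05934 m/d → t_A = 367/0.05934 = 6185 d
Zone B: v = q/n = 0.02017/0.11 = 0.1834 m/d → t_B = 645/0.1834 = 3517 d
Total t = 6185 + 3517 = 9702 d
   = 9702 / 365 = 26.6 yr

26.6 years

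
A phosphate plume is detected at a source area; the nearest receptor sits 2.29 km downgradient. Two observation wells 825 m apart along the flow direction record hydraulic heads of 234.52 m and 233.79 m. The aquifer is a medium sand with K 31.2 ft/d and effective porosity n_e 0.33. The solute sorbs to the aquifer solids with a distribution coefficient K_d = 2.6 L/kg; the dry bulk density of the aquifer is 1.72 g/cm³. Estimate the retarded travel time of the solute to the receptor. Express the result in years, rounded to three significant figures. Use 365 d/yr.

3580 years

Hydraulic gradient i = (234.52 − 233.79) / 825 = 0.73 / 825 = 8.848e-4
K = 31.2 ft/d × 0.3048 = 9.510 m/d
q = Ki = 9.510 × 8.848e-4 = 0.008415 m/d
v = Ki/n = 9.510·8.848e-4/0.33 = 0.02550 m/d
Retardation R = 1 + ρ_b·K_d/n = 1 + 1.72×2.6/0.33 = 14.55
Contaminant velocity v_c = v/R = 0.02550/14.55 = 0.001752 m/d
L = 2.29 km = 2290 m
t = L/v_c = 2290/0.001752 = 1.307e6 d
   = 1.307e6/365 = 3580 yr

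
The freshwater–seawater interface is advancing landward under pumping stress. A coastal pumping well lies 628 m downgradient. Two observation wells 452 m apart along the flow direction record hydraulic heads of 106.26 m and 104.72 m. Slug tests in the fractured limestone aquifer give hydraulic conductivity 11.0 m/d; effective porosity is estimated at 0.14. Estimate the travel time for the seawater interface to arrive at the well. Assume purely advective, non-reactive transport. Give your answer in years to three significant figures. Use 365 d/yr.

6.43 years

Hydraulic gradient i = (106.26 − 104.72) / 452 = 1.54 / 452 = 0.003407
Specific discharge q = 11.0 × 0.003407 = 0.03748 m/d
Average linear velocity = 0.03748 / 0.14 = 0.2677 m/d
t = L / v = 628 / 0.2677 = 2346 d
   = 2346 / 365 = 6.43 yr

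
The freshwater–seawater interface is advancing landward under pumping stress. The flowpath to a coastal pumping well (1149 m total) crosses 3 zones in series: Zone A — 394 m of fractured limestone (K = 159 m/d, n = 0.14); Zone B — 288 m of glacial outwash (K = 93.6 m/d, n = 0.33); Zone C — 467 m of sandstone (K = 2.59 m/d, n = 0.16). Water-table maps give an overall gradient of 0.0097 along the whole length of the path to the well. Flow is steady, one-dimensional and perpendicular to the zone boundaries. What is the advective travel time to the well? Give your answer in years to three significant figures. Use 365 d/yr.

10.3 years

Continuity: the same q passes through each zone, so ΔH = q·Σ(L_j/K_j) — the zones act as resistances in series.
Σ(L/K) = 394/159 + 288/93.6 + 467/2.59 = 2.478 + 3.077 + 180.3 = 185.9 d
K_eq = L_total / Σ(L/K) = 1149 / 185.9 = 6.182 m/d
q = K_eq · i = 6.182 × 0.0097 = 0.05996 m/d (same in every zone)
Zone A: v = q/n = 0.05996/0.14 = 0.4283 m/d → t_A = 394/0.4283 = 919.9 d
Zone B: v = q/n = 0.05996/0.33 = 0.1817 m/d → t_B = 288/0.1817 = 1585 d
Zone C: v = q/n = 0.05996/0.16 = 0.3748 m/d → t_C = 467/0.3748 = 1246 d
Total t = 919.9 + 1585 + 1246 = 3751 d
   = 3751 / 365 = 10.3 yr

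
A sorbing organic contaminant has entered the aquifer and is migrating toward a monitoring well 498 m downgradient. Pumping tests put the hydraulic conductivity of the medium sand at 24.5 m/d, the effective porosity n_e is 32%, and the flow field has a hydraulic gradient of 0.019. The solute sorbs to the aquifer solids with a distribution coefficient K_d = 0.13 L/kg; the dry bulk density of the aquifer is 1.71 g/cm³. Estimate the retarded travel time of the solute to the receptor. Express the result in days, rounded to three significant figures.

q = Ki = 24.5 × 0.019 = 0.4655 m/d
v = Ki/n = 24.5·0.019/0.32 = 1.455 m/d
Retardation R = 1 + ρ_b·K_d/n = 1 + 1.71×0.13/0.32 = 1.695
Contaminant velocity v_c = v/R = 1.455/1.695 = 0.8584 m/d
t = L/v_c = 498/0.8584 = 580.2 d

580 days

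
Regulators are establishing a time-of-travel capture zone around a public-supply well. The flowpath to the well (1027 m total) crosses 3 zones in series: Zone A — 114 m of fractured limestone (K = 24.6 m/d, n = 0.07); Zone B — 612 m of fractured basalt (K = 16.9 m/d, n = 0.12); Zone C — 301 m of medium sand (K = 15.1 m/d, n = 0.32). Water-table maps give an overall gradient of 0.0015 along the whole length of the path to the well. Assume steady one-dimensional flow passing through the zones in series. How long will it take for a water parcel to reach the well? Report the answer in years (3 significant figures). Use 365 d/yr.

Continuity: the same q passes through each zone, so ΔH = q·Σ(L_j/K_j) — the zones act as resistances in series.
Σ(L/K) = 114/24.6 + 612/16.9 + 301/15.1 = 4.634 + 36.21 + 19.93 = 60.78 d
K_eq = L_total / Σ(L/K) = 1027 / 60.78 = 16.90 m/d
q = K_eq · i = 16.90 × 0.0015 = 0.02535 m/d (same in every zone)
Zone A: v = q/n = 0.02535/0.07 = 0.3621 m/d → t_A = 114/0.3621 = 314.9 d
Zone B: v = q/n = 0.02535/0.12 = 0.2112 m/d → t_B = 612/0.2112 = 2898 d
Zone C: v = q/n = 0.02535/0.32 = 0.07920 m/d → t_C = 301/0.07920 = 3800 d
Total t = 314.9 + 2898 + 3800 = 7013 d
   = 7013 / 365 = 19.2 yr

19.2 years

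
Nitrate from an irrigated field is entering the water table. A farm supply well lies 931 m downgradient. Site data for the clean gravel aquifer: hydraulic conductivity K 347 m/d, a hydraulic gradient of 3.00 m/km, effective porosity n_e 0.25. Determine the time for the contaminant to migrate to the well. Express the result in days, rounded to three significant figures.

224 days

q = Ki = 347 × 0.0030 = 1.041 m/d
v = Ki/n = 347·0.0030/0.25 = 4.164 m/d
t = L / v = 931 / 4.164 = 223.6 d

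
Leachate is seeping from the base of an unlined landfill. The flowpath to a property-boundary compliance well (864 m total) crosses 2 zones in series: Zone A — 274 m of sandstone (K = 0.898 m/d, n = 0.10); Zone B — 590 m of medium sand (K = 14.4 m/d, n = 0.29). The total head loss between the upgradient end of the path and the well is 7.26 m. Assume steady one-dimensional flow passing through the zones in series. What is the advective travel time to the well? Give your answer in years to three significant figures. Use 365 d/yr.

Continuity: the same q passes through each zone, so ΔH = q·Σ(L_j/K_j) — the zones act as resistances in series.
Σ(L/K) = 274/0.898 + 590/14.4 = 305.1 + 40.97 = 346.1 d
q = ΔH / Σ(L/K) = 7.26 / 346.1 = 0.02098 m/d (same in every zone)
Zone A: v = q/n = 0.02098/0.10 = 0.2098 m/d → t_A = 274/0.2098 = 1306 d
Zone B: v = q/n = 0.02098/0.29 = 0.07233 m/d → t_B = 590/0.07233 = 8157 d
Total t = 1306 + 8157 = 9463 d
   = 9463 / 365 = 25.9 yr

25.9 years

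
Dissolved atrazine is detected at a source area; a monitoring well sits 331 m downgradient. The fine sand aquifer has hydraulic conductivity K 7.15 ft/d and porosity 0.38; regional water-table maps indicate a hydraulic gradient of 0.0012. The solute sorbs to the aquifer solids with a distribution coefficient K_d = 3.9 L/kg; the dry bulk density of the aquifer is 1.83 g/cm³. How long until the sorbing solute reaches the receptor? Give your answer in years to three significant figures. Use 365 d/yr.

2610 years

K = 7.15 ft/d × 0.3048 = 2.179 m/d
Specific discharge q = 2.179 × 0.0012 = 0.002615 m/d
v = Ki/n = 2.179·0.0012/0.38 = 0.006882 m/d
Retardation R = 1 + ρ_b·K_d/n = 1 + 1.83×3.9/0.38 = 19.78
Contaminant velocity v_c = v/R = 0.006882/19.78 = 3.479e-4 m/d
t = L/v_c = 331/3.479e-4 = 951400 d
   = 951400/365 = 2610 yr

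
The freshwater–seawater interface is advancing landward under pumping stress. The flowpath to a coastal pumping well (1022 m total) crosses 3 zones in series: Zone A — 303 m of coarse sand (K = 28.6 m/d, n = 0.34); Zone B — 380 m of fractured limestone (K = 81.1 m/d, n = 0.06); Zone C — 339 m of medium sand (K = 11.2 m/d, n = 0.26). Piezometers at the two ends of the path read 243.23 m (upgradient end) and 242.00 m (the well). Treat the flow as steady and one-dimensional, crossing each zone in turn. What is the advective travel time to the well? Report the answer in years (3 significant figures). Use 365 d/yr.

21.7 years

Total head drop ΔH = 243.23 − 242.00 = 1.23 m
Continuity: the same q passes through each zone, so ΔH = q·Σ(L_j/K_j) — the zones act as resistances in series.
Σ(L/K) = 303/28.6 + 380/81.1 + 339/11.2 = 10.59 + 4.686 + 30.27 = 45.55 d
q = ΔH / Σ(L/K) = 1.23 / 45.55 = 0.02700 m/d (same in every zone)
Zone A: v = q/n = 0.02700/0.34 = 0.07943 m/d → t_A = 303/0.07943 = 3815 d
Zone B: v = q/n = 0.02700/0.06 = 0.4501 m/d → t_B = 380/0.4501 = 844.3 d
Zone C: v = q/n = 0.02700/0.26 = 0.1039 m/d → t_C = 339/0.1039 = 3264 d
Total t = 3815 + 844.3 + 3264 = 7923 d
   = 7923 / 365 = 21.7 yr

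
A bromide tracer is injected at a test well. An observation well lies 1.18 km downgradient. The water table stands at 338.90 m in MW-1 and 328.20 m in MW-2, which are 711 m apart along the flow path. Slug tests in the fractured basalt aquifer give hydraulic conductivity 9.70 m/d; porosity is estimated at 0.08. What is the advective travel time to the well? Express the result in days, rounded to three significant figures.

Hydraulic gradient i = (338.90 − 328.20) / 711 = 10.70 / 711 = 0.01505
Darcy flux q = K·i = 9.70 × 0.01505 = 0.1460 m/d
Average linear velocity = 0.1460 / 0.08 = 1.825 m/d
L = 1.18 km = 1180 m
t = L / v = 1180 / 1.825 = 646.7 d

647 days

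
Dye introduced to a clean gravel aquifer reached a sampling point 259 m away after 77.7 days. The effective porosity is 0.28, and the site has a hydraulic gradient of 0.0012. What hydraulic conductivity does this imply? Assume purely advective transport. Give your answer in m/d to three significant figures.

778 m/d

v = L / t = 259 / 77.7 = 3.333 m/d
K = v · n / i = 3.333 × 0.28 / 0.0012 = 778 m/d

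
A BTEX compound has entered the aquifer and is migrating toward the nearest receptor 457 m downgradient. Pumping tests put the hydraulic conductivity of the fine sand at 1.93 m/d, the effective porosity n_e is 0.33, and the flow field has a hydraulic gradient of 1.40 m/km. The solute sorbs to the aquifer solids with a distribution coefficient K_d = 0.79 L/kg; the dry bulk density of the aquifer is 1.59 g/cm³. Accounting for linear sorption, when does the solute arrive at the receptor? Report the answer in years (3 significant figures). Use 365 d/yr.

735 years

Specific discharge q = 1.93 × 0.0014 = 0.002702 m/d
Average linear velocity = 0.002702 / 0.33 = 0.008188 m/d
Retardation R = 1 + ρ_b·K_d/n = 1 + 1.59×0.79/0.33 = 4.806
Contaminant velocity v_c = v/R = 0.008188/4.806 = 0.001704 m/d
t = L/v_c = 457/0.001704 = 268300 d
   = 268300/365 = 735 yr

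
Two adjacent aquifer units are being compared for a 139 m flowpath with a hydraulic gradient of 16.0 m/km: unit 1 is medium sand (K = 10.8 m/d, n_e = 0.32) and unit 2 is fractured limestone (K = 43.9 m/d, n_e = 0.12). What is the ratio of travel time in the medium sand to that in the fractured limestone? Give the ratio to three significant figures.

Unit 1 (medium sand): v = 10.8×0.016/0.32 = 0.5400 m/d, t = 139/0.5400 = 257.4 d
Unit 2 (fractured limestone): v = 43.9×0.016/0.12 = 5.853 m/d, t = 139/5.853 = 23.75 d
t(medium sand) / t(fractured limestone) = 257.4/23.75 = 10.8

10.8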